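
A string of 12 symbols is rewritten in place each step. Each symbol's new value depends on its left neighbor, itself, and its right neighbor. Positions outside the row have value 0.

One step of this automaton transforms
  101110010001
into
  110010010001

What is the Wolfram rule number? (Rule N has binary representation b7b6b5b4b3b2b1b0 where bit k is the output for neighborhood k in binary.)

position 3: 111 → 0  (bit 7 = 0)
position 4: 110 → 1  (bit 6 = 1)
position 1: 101 → 1  (bit 5 = 1)
position 5: 100 → 0  (bit 4 = 0)
position 2: 011 → 0  (bit 3 = 0)
position 0: 010 → 1  (bit 2 = 1)
position 6: 001 → 0  (bit 1 = 0)
position 9: 000 → 0  (bit 0 = 0)
bits b7..b0 = 01100100 = 100

100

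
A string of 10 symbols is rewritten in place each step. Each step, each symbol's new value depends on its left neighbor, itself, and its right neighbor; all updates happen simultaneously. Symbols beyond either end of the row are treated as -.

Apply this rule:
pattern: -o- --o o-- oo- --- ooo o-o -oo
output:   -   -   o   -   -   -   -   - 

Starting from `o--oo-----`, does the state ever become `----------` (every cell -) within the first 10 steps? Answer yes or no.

yes

-o---o----
--o---o---
---o---o--
----o---o-
-----o---o
------o---
-------o--
--------o-
---------o
----------
all cells are - at step 10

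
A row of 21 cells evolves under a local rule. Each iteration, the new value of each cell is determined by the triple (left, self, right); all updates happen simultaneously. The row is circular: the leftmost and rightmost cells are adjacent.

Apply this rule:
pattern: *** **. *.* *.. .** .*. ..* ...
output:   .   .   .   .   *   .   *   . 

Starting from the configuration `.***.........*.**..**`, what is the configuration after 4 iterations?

.........*..*..**..*.

.*..........*..*..**.
*..........*..*..**..
..........*..*..**..*
.........*..*..**..*.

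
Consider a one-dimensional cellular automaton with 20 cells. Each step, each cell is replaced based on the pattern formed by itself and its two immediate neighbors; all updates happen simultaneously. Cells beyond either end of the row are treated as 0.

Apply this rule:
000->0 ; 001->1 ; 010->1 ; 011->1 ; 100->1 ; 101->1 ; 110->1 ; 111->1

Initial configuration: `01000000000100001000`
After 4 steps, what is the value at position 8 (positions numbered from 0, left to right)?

1

11100000001110011100
11110000011111111110
11111000111111111111
11111101111111111111
position 8 holds 1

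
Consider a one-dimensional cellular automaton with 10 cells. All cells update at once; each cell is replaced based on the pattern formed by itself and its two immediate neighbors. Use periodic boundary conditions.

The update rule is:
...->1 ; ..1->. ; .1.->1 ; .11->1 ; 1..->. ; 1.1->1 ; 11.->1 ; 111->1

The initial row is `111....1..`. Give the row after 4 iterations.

11111111..

iteration 1: 111.11.1..
iteration 2: 11111111..
iteration 3: 11111111..  (fixed point — unchanged through iteration 4)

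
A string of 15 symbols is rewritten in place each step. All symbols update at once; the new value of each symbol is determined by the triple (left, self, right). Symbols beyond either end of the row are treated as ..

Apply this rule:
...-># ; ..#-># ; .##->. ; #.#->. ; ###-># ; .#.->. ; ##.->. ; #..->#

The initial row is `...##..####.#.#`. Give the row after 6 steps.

....###...#.###

###..##.##.....
.#.##.....#####
#....#####.###.
.####.###...#.#
#.##...#.###...
....###...#.###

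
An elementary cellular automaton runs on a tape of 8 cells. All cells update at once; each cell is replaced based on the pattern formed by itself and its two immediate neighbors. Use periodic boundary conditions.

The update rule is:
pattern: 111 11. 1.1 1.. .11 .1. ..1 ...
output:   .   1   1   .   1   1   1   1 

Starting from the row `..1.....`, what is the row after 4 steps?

..11111.

step 1: 111.1111
step 2: ..111...
step 3: 111.1.11
step 4: ..11111.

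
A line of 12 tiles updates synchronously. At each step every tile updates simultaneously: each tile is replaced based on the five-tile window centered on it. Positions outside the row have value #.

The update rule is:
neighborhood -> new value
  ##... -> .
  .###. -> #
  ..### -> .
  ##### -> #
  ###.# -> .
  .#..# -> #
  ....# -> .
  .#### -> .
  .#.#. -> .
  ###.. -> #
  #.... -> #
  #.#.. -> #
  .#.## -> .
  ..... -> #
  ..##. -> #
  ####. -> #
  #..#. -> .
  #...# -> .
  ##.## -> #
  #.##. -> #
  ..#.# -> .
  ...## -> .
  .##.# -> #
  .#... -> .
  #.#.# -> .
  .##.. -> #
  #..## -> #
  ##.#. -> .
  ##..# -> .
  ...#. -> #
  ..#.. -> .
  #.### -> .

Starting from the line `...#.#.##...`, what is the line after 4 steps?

.......##...

step 1: ..#....##...
step 2: ....#..##...
step 3: .#.#.####...
step 4: .......##...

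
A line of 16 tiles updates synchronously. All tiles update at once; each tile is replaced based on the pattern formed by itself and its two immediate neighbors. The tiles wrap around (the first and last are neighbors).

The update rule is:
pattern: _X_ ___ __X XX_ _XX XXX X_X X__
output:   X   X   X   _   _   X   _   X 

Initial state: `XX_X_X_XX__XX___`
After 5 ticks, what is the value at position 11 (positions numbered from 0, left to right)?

___X_X___XX__XXX
XXXX_XXXX__XX_X_
_XX___XX_XX___X_
X__XXX_____XXXXX
_XX_X_XXXXX_XXXX
position 11 holds _

_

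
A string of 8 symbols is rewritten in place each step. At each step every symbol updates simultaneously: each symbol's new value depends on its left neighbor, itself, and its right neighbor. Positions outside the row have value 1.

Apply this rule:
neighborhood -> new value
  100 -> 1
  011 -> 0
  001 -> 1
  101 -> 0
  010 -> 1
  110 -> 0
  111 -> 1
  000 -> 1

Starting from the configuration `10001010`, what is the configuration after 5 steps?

01111010
00110010
11001110
10110100
00000111

00000111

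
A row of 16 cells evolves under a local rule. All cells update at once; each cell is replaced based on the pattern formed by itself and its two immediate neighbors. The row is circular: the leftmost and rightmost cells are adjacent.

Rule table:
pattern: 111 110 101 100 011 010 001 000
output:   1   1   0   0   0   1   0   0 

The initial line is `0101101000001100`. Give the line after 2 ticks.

0100101000000100

0100101000000100
0100101000000100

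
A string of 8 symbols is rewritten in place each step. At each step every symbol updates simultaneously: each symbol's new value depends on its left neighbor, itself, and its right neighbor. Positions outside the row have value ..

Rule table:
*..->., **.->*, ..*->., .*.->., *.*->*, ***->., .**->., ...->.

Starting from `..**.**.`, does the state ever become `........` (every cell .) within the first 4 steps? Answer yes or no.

step 1: ...**.*.
step 2: ....**..
step 3: .....*..
step 4: ........
all cells are . at step 4

yes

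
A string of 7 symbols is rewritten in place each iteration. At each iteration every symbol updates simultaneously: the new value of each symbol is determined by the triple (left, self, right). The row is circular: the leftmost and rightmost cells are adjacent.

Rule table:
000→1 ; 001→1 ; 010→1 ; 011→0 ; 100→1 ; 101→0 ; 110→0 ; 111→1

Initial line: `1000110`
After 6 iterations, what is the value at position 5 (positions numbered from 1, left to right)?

1

1111000
0110111
0000010
1111111
1111111  (fixed point — unchanged through iteration 6)
position 5 holds 1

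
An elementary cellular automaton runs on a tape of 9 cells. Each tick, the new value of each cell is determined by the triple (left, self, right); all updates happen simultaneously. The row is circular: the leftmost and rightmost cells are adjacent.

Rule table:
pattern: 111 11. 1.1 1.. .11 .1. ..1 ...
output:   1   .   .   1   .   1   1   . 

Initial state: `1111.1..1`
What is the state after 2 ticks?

tick 1: 111..111.
tick 2: .1.11.1..

.1.11.1..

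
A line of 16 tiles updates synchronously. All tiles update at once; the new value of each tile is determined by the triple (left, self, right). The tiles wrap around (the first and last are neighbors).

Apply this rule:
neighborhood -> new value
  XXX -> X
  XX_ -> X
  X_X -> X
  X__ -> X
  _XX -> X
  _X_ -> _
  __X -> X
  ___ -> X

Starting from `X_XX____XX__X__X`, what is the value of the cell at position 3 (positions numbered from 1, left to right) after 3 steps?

XXXXXXXXXXXX_XXX
XXXXXXXXXXXXXXXX
XXXXXXXXXXXXXXXX
position 3 holds X

X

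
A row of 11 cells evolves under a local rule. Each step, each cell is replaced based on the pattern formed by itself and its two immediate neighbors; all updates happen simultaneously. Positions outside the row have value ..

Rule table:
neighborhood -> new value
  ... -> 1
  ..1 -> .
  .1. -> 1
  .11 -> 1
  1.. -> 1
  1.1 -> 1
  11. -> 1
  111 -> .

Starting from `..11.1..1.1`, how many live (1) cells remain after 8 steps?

7

1.11111.111
111...111.1
1.111.1.111
111.11111.1
1.111...111
111.111.1.1
1.111.11111
111.111...1
count of 1: 7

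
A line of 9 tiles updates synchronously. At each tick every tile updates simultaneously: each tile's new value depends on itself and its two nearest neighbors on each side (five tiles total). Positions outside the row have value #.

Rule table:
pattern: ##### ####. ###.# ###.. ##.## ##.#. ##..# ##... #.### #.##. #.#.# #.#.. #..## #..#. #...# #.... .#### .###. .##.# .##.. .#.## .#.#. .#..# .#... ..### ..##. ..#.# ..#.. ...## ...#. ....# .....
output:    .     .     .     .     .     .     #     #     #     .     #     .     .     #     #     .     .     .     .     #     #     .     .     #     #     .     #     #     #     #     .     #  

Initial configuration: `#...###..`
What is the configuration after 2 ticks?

tick 1: .####..#.
tick 2: .#...####

.#...####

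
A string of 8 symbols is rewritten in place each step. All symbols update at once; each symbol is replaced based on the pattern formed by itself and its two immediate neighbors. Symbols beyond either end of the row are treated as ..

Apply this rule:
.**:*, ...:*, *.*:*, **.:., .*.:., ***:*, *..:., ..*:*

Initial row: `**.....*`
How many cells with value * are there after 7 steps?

3

step 1: *..****.
step 2: ..****..
step 3: *****..*
step 4: ****..*.
step 5: ***..*..
step 6: **..*..*
step 7: *..*..*.
count of *: 3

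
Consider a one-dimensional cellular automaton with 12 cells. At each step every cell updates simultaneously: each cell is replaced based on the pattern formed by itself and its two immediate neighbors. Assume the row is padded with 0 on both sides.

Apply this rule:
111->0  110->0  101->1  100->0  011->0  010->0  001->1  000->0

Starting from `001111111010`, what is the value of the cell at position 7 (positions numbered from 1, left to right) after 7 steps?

0

step 1: 010000000100
step 2: 100000001000
step 3: 000000010000
step 4: 000000100000
step 5: 000001000000
step 6: 000010000000
step 7: 000100000000
position 7 holds 0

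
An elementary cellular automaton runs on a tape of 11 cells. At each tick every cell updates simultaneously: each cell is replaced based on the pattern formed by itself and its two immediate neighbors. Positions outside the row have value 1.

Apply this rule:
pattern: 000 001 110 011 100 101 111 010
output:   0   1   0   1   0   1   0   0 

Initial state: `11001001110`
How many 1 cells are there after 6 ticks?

00010011001
00100110011
01001100110
10011001101
00110011011
01100110110
count of 1: 6

6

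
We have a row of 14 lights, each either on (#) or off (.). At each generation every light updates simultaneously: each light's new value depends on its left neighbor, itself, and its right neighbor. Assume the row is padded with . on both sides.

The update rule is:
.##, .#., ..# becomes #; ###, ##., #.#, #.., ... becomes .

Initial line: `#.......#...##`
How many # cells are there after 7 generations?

4

generation 1: #......##..##.
generation 2: #.....##..##..
generation 3: #....##..##...
generation 4: #...##..##....
generation 5: #..##..##.....
generation 6: #.##..##......
generation 7: #.#..##.......
count of #: 4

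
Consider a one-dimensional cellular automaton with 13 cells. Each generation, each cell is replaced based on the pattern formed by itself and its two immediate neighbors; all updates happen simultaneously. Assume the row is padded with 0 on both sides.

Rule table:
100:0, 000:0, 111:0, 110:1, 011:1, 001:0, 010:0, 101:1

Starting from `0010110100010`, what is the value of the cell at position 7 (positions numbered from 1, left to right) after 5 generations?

0001111000000
0001001000000
0000000000000
0000000000000  (fixed point — unchanged through generation 5)
position 7 holds 0

0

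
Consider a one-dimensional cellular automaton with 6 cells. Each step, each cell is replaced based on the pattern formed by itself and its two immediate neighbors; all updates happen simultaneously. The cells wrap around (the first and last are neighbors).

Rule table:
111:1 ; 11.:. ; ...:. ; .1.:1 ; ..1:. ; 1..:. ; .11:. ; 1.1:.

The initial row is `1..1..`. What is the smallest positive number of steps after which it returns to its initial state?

1..1..

1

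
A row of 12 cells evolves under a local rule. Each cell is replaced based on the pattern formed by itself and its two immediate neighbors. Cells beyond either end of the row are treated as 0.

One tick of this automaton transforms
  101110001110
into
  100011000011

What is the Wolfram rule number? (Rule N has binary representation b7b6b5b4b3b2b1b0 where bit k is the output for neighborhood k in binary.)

84

position 3: 111 → 0  (bit 7 = 0)
position 4: 110 → 1  (bit 6 = 1)
position 1: 101 → 0  (bit 5 = 0)
position 5: 100 → 1  (bit 4 = 1)
position 2: 011 → 0  (bit 3 = 0)
position 0: 010 → 1  (bit 2 = 1)
position 7: 001 → 0  (bit 1 = 0)
position 6: 000 → 0  (bit 0 = 0)
bits b7..b0 = 01010100 = 84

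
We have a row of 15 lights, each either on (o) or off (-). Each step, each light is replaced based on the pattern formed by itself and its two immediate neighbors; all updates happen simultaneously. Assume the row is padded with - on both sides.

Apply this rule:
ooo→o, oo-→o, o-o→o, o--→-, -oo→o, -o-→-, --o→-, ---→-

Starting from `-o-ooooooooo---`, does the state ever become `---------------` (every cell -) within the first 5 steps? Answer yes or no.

--oooooooooo---
--oooooooooo---  (fixed point — unchanged through step 5)
step 5 is --oooooooooo---, still not uniform -

no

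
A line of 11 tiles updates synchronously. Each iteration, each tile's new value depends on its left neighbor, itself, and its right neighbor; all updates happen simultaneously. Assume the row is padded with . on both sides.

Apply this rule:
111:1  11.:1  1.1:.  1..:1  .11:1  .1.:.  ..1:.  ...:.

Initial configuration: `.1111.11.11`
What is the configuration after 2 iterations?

.1111.11.11  (fixed point — unchanged through iteration 2)

.1111.11.11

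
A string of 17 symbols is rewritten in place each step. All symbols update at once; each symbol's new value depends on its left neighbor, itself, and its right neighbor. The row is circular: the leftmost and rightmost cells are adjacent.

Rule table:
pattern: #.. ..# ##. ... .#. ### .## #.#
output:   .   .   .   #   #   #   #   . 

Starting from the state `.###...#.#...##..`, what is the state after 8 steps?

.##..#.#.#.#.#..#
.#...#.#.#.#.#..#
.#.#.#.#.#.#.#..#
.#.#.#.#.#.#.#..#  (fixed point — unchanged through step 8)

.#.#.#.#.#.#.#..#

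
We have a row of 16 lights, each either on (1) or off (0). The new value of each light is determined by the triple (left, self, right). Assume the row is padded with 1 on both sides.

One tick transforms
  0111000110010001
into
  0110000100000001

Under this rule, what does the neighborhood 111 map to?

1

At position 2 the neighborhood is 111; the next row has 1 there.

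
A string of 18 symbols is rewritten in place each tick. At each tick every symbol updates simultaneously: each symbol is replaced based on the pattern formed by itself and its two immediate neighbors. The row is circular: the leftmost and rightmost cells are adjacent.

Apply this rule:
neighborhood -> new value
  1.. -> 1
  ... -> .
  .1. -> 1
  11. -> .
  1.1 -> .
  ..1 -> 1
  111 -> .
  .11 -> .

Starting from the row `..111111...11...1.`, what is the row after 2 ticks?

.11....11.1111....

.1......1.1..1.111
.11....11.1111....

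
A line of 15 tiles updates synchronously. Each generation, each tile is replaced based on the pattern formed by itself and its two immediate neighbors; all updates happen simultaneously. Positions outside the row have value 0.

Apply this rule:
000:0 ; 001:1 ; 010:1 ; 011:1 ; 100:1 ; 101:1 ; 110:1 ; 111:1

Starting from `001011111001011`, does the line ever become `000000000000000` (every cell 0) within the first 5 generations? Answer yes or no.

no

011111111111111
111111111111111
111111111111111  (fixed point — unchanged through generation 5)
generation 5 is 111111111111111, still not uniform 0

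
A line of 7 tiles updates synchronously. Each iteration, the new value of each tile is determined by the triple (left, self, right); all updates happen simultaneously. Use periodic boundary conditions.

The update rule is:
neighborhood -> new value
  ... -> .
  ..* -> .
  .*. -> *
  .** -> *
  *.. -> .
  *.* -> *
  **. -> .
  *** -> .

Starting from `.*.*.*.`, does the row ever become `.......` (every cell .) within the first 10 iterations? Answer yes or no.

iteration 1: .*****.
iteration 2: .*.....
iteration 3: .*.....  (fixed point — unchanged through iteration 10)
iteration 10 is .*....., still not uniform .

no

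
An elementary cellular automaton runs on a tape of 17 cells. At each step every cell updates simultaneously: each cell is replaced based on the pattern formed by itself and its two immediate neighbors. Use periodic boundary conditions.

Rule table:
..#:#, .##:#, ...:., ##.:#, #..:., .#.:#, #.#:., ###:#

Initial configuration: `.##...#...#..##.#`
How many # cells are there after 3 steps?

12

.##..##..##.###.#
.##.###.###.###.#
.##.###.###.###.#
count of #: 12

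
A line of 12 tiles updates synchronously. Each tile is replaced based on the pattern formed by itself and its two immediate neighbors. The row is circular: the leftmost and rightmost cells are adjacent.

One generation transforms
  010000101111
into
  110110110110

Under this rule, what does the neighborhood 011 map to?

0

At position 8 the neighborhood is 011; the next row has 0 there.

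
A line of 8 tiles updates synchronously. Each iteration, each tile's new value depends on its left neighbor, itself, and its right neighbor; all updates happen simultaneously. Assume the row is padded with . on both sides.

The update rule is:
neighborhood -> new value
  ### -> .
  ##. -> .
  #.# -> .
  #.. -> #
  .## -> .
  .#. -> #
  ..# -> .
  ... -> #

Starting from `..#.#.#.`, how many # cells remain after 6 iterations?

1

iteration 1: #.#.#.##
iteration 2: #.#.#...
iteration 3: #.#.####
iteration 4: #.#.....
iteration 5: #.######
iteration 6: #.......
count of #: 1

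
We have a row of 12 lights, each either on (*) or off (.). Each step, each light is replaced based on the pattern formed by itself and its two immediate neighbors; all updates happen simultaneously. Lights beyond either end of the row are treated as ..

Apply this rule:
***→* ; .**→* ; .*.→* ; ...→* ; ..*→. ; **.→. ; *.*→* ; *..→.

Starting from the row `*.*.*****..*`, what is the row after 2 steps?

*******..*.*

step 1: ********...*
step 2: *******..*.*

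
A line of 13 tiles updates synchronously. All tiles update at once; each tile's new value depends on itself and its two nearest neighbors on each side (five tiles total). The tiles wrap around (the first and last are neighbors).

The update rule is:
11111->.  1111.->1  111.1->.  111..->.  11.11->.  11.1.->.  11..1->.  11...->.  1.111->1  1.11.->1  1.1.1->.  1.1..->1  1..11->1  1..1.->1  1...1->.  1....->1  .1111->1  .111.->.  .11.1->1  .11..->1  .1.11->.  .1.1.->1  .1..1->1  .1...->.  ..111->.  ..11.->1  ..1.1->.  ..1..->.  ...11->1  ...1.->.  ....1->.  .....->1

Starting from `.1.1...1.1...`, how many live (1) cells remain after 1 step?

5

..11....11.1.
count of 1: 5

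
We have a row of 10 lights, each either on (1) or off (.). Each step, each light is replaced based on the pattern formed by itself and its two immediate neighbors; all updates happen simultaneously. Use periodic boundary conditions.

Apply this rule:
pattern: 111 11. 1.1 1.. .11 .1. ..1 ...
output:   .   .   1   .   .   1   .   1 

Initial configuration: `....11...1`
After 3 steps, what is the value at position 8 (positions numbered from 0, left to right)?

.

.11....1.1
1...11.111
..1...1...
position 8 holds .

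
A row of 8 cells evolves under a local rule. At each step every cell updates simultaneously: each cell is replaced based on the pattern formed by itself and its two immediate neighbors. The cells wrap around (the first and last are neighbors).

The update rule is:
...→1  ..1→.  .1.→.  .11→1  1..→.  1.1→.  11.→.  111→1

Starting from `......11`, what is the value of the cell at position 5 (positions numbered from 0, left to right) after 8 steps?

.

step 1: .1111.1.
step 2: .111....
step 3: .11..111
step 4: .1...11.
step 5: ...1.1..
step 6: 11.....1
step 7: 1..111.1
step 8: ...11..1
position 5 holds .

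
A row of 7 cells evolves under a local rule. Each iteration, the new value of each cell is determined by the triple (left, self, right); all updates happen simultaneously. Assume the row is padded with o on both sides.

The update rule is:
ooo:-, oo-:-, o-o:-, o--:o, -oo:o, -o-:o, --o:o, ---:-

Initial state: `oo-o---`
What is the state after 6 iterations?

o--oo--

---oo-o
o-oo--o
--o-ooo
ooo-o--
----ooo
o--oo--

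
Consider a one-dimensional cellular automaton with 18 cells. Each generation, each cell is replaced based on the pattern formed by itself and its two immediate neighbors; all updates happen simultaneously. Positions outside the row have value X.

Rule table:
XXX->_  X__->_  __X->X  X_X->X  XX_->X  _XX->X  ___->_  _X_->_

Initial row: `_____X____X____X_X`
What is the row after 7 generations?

X__X____X_XXXX_XX_

generation 1: ____X____X____X_XX
generation 2: ___X____X____X_XX_
generation 3: __X____X____X_XXXX
generation 4: _X____X____X_XX___
generation 5: X____X____X_XXX__X
generation 6: X___X____X_XX_X_XX
generation 7: X__X____X_XXXX_XX_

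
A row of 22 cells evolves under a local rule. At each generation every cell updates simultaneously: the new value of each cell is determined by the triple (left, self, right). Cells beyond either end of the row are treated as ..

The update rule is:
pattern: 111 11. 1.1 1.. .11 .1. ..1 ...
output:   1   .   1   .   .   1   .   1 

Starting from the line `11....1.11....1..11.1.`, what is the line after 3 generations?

...1.1.1.1.1...1...111

generation 1: ...11.11...11.1....11.
generation 2: 11...1...1...11.11....
generation 3: ...1.1.1.1.1...1...111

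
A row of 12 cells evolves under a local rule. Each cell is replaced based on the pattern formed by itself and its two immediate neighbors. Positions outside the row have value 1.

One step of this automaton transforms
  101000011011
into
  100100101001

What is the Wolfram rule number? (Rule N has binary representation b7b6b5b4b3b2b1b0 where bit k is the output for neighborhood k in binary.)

210

position 11: 111 → 1  (bit 7 = 1)
position 0: 110 → 1  (bit 6 = 1)
position 1: 101 → 0  (bit 5 = 0)
position 3: 100 → 1  (bit 4 = 1)
position 7: 011 → 0  (bit 3 = 0)
position 2: 010 → 0  (bit 2 = 0)
position 6: 001 → 1  (bit 1 = 1)
position 4: 000 → 0  (bit 0 = 0)
bits b7..b0 = 11010010 = 210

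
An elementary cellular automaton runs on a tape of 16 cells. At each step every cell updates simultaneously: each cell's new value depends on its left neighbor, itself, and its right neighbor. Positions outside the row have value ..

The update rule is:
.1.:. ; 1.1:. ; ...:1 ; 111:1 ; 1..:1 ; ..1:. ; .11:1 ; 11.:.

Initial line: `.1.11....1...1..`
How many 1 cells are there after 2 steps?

step 1: ...1.111..11..11
step 2: 11...11.1.1.1.1.
count of 1: 8

8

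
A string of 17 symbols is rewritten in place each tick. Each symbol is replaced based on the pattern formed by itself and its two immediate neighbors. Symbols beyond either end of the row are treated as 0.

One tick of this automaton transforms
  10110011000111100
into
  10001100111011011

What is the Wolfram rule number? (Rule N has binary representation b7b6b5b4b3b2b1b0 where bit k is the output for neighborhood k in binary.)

position 12: 111 → 1  (bit 7 = 1)
position 3: 110 → 0  (bit 6 = 0)
position 1: 101 → 0  (bit 5 = 0)
position 4: 100 → 1  (bit 4 = 1)
position 2: 011 → 0  (bit 3 = 0)
position 0: 010 → 1  (bit 2 = 1)
position 5: 001 → 1  (bit 1 = 1)
position 9: 000 → 1  (bit 0 = 1)
bits b7..b0 = 10010111 = 151

151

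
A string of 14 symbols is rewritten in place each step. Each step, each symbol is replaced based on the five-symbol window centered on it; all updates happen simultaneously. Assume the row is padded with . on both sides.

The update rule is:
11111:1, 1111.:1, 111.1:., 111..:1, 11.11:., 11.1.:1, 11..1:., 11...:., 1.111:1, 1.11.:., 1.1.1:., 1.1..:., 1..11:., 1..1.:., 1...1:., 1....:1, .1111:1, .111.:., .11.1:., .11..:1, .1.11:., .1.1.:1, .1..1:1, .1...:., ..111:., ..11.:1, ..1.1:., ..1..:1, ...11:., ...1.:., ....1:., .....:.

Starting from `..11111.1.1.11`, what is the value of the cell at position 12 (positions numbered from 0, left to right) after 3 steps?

...111.1.1...1
......1.1....1
.......1..1..1
position 12 holds .

.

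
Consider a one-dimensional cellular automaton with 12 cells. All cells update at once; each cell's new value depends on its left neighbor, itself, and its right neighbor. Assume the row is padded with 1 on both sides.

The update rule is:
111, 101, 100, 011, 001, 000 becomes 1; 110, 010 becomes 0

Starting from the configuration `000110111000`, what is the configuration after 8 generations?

111101110111
111011101111
110111011111
101110111111
011101111111
111011111111
110111111111
101111111111

101111111111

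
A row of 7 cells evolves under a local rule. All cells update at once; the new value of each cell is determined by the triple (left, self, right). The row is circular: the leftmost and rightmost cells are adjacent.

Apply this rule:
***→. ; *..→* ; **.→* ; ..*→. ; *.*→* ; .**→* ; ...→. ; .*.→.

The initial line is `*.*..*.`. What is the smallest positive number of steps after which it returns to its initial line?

7

step 1: .*.*..*
step 2: *.*.*..
step 3: .*.*.*.
step 4: ..*.*.*
step 5: *..*.*.
step 6: .*..*.*
step 7: *.*..*.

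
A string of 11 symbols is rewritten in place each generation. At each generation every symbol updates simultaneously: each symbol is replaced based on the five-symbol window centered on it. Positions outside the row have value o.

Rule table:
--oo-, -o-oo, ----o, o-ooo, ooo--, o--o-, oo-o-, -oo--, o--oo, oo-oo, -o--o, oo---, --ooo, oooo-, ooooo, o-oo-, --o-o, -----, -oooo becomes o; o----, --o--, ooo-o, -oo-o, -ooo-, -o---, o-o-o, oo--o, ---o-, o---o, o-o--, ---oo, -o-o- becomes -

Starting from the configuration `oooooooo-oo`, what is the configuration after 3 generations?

generation 1: ooooooo-ooo
generation 2: oooooo-oooo
generation 3: ooooo-ooooo

ooooo-ooooo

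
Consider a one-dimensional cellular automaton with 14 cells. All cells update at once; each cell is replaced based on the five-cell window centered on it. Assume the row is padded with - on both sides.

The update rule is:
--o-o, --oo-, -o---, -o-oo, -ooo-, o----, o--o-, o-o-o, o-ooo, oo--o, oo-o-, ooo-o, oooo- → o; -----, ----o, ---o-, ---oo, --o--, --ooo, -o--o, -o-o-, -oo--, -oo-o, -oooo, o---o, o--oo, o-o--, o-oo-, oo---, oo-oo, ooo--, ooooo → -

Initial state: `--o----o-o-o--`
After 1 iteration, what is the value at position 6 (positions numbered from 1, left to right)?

-

---oo--o-o--oo
position 6 holds -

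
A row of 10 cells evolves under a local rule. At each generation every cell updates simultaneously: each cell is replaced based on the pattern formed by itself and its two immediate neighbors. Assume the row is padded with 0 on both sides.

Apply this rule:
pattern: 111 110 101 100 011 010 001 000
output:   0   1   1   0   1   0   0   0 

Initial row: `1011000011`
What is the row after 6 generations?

0000000011

generation 1: 0111000011
generation 2: 0101000011
generation 3: 0010000011
generation 4: 0000000011
generation 5: 0000000011  (fixed point — unchanged through generation 6)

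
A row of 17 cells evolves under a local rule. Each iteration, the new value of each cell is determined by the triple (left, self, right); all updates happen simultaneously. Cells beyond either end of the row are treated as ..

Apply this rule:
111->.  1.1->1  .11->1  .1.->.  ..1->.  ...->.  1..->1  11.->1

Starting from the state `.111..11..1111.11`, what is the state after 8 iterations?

iteration 1: .1.11.111.1..1111
iteration 2: ..11111.11.1.1..1
iteration 3: ..1...11111.1.1..
iteration 4: ...1..1...11.1.1.
iteration 5: ....1..1..111.1.1
iteration 6: .....1..1.1.11.1.
iteration 7: ......1..1.1111.1
iteration 8: .......1..11..11.

.......1..11..11.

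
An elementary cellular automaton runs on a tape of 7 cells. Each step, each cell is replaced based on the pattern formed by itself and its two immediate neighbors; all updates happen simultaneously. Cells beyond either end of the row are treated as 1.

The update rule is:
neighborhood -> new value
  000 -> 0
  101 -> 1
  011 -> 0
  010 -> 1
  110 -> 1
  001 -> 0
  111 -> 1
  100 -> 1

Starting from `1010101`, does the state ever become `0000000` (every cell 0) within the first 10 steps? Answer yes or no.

1111110
1111111
1111111  (fixed point — unchanged through step 10)
step 10 is 1111111, still not uniform 0

no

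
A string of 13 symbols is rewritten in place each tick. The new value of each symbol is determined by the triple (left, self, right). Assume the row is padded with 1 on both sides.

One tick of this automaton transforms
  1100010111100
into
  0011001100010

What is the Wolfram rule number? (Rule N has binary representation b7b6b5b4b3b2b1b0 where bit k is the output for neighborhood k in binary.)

position 0: 111 → 0  (bit 7 = 0)
position 1: 110 → 0  (bit 6 = 0)
position 6: 101 → 1  (bit 5 = 1)
position 2: 100 → 1  (bit 4 = 1)
position 7: 011 → 1  (bit 3 = 1)
position 5: 010 → 0  (bit 2 = 0)
position 4: 001 → 0  (bit 1 = 0)
position 3: 000 → 1  (bit 0 = 1)
bits b7..b0 = 00111001 = 57

57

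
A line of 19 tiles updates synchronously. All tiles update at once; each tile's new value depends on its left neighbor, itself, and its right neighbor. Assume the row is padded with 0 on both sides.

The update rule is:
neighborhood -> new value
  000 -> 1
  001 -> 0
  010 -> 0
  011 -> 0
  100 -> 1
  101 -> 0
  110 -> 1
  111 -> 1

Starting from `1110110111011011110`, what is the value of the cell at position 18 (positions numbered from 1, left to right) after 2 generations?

generation 1: 0110010011001001111
generation 2: 0011001001100100111
position 18 holds 1

1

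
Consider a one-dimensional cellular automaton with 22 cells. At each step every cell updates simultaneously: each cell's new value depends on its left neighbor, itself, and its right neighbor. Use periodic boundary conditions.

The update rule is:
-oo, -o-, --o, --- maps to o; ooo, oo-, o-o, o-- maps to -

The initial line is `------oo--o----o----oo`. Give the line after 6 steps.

----oo------oo--o----o

-oooooo--oo-oooo-oooo-
oo------oo--o----o----
o--oooooo--oo-oooo-ooo
--oo------oo--o----o--
ooo--oooooo--oo-oooo-o
----oo------oo--o----o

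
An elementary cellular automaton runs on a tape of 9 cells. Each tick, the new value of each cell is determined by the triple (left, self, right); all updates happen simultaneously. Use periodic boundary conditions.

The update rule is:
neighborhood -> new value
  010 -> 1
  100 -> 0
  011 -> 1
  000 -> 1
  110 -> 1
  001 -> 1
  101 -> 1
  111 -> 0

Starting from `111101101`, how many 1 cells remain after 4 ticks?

000111111
011100001
110101111
011111000
count of 1: 5

5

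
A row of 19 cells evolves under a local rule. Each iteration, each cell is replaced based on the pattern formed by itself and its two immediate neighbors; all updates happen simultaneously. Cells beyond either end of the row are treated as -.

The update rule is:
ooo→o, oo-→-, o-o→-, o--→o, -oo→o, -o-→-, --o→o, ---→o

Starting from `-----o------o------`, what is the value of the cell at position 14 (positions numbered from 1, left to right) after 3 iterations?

iteration 1: ooooo-oooooo-oooooo
iteration 2: oooo--ooooo--ooooo-
iteration 3: ooo-oooooo-oooooo-o
position 14 holds o

o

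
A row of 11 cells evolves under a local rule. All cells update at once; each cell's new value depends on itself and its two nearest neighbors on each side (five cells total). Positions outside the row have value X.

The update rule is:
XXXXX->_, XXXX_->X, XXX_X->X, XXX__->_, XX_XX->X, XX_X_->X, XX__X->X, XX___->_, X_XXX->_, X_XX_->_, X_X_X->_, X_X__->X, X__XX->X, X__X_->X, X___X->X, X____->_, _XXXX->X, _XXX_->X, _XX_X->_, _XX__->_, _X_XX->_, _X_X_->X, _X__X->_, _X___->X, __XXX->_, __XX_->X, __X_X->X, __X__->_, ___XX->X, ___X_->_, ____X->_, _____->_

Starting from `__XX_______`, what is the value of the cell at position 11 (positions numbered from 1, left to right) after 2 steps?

step 1: XXX_______X
step 2: _X_______X_
position 11 holds _

_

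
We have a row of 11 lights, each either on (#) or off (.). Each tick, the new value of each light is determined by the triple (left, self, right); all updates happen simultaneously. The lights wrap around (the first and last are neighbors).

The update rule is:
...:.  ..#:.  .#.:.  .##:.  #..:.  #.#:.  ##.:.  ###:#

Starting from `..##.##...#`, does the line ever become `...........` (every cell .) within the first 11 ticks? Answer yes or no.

...........
all cells are . at tick 1

yes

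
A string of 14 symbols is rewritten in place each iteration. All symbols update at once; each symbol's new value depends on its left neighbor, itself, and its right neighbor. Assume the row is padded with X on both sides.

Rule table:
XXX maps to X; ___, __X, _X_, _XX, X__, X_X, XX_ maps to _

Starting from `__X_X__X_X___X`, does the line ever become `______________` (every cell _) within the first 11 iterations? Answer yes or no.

______________
all cells are _ at iteration 1

yes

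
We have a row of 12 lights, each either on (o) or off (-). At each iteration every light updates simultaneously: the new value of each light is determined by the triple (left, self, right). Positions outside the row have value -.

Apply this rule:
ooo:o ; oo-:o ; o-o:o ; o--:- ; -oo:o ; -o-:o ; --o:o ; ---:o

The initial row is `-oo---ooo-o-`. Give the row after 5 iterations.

ooo-ooooooo-
ooooooooooo-
ooooooooooo-  (fixed point — unchanged through iteration 5)

ooooooooooo-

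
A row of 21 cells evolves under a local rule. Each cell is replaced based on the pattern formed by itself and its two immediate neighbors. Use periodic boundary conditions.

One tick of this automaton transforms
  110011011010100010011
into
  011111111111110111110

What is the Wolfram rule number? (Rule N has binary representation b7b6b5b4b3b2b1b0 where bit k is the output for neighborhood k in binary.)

126

position 0: 111 → 0  (bit 7 = 0)
position 1: 110 → 1  (bit 6 = 1)
position 6: 101 → 1  (bit 5 = 1)
position 2: 100 → 1  (bit 4 = 1)
position 4: 011 → 1  (bit 3 = 1)
position 10: 010 → 1  (bit 2 = 1)
position 3: 001 → 1  (bit 1 = 1)
position 14: 000 → 0  (bit 0 = 0)
bits b7..b0 = 01111110 = 126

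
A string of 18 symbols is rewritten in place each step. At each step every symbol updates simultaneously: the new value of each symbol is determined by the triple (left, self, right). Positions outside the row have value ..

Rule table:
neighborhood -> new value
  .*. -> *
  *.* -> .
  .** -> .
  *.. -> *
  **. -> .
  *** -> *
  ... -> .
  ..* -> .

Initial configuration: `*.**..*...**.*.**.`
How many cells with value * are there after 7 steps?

*...*.**.....*...*
**..*...*....**..*
..*.**..**.....*.*
..*...*...*....*.*
..**..**..**...*.*
....*...*...*..*.*
....**..**..**.*.*
count of *: 8

8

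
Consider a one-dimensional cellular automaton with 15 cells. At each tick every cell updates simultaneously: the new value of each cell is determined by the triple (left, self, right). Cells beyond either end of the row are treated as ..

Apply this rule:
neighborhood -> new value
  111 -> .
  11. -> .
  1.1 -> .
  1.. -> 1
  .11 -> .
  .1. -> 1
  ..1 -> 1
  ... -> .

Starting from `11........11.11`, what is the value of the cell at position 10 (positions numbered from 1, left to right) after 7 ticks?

.

..1......1.....
.111....111....
1...1..1...1...
11.111111.111..
.............1.
............111
...........1...
position 10 holds .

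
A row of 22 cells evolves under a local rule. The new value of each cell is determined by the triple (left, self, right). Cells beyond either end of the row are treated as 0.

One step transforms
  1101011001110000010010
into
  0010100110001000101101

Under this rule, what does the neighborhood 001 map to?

1

At position 8 the neighborhood is 001; the next row has 1 there.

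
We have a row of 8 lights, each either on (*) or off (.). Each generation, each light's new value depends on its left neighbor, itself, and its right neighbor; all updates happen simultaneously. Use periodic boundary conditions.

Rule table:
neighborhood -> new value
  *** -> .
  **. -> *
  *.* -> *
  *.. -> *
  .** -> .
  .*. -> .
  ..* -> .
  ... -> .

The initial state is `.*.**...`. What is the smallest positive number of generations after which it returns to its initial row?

8

..*.**..
...*.**.
....*.**
*....*.*
**....*.
.**....*
*.**....
.*.**...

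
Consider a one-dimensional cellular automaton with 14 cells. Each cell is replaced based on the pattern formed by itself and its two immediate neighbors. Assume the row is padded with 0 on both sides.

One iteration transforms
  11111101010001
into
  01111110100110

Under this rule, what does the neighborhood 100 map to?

0

At position 10 the neighborhood is 100; the next row has 0 there.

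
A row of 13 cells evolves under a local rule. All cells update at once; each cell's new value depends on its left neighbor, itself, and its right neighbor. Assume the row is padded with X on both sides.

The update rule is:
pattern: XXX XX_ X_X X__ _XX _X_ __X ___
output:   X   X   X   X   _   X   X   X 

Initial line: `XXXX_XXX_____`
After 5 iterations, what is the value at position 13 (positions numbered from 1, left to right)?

X

XXXXX_XXXXXXX
XXXXXX_XXXXXX
XXXXXXX_XXXXX
XXXXXXXX_XXXX
XXXXXXXXX_XXX
position 13 holds X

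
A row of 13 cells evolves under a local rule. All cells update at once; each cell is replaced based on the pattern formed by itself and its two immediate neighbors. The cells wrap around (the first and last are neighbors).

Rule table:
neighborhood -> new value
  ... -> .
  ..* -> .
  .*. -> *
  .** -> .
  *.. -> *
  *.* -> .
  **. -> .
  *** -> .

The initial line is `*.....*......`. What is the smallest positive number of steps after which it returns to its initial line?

26

step 1: **....**.....
step 2: ..*.....*....
step 3: ..**....**...
step 4: ....*.....*..
step 5: ....**....**.
step 6: ......*.....*
step 7: *.....**....*
step 8: .*......*....
step 9: .**.....**...
step 10: ...*......*..
step 11: ...**.....**.
step 12: .....*......*
step 13: *....**.....*
step 14: .*.....*.....
step 15: .**....**....
step 16: ...*.....*...
step 17: ...**....**..
step 18: .....*.....*.
step 19: .....**....**
step 20: *......*.....
step 21: **.....**....
step 22: ..*......*...
step 23: ..**.....**..
step 24: ....*......*.
step 25: ....**.....**
step 26: *.....*......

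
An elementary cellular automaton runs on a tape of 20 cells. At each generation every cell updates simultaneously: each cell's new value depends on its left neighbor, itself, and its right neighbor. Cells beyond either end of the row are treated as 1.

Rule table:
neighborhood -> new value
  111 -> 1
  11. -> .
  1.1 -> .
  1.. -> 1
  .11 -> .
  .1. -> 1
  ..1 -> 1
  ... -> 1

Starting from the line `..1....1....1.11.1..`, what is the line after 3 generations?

11111111111...11...1

1111111111111....111
111111111111.1111.11
11111111111...11...1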